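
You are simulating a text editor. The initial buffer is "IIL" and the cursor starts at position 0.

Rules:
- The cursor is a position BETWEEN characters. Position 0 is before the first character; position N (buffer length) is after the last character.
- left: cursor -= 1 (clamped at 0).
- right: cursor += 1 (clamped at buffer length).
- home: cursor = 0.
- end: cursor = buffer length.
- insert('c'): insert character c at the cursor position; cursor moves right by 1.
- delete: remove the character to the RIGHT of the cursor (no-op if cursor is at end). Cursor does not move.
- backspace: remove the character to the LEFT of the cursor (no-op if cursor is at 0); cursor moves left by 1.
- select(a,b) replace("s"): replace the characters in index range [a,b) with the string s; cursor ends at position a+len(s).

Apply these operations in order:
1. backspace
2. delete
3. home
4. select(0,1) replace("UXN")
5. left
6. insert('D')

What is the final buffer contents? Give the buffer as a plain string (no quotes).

Answer: UXDNL

Derivation:
After op 1 (backspace): buf='IIL' cursor=0
After op 2 (delete): buf='IL' cursor=0
After op 3 (home): buf='IL' cursor=0
After op 4 (select(0,1) replace("UXN")): buf='UXNL' cursor=3
After op 5 (left): buf='UXNL' cursor=2
After op 6 (insert('D')): buf='UXDNL' cursor=3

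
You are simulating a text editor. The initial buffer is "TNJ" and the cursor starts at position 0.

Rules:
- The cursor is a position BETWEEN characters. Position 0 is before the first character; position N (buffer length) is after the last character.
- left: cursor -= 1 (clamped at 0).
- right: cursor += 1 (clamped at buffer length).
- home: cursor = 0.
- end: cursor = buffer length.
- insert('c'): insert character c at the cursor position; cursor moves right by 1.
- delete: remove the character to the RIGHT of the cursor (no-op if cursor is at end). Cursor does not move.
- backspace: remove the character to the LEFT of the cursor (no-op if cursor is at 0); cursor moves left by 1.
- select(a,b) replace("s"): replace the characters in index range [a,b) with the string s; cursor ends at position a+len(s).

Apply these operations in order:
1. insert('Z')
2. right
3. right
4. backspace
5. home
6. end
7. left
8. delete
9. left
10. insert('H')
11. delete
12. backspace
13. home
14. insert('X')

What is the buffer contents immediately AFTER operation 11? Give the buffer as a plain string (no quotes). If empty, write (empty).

After op 1 (insert('Z')): buf='ZTNJ' cursor=1
After op 2 (right): buf='ZTNJ' cursor=2
After op 3 (right): buf='ZTNJ' cursor=3
After op 4 (backspace): buf='ZTJ' cursor=2
After op 5 (home): buf='ZTJ' cursor=0
After op 6 (end): buf='ZTJ' cursor=3
After op 7 (left): buf='ZTJ' cursor=2
After op 8 (delete): buf='ZT' cursor=2
After op 9 (left): buf='ZT' cursor=1
After op 10 (insert('H')): buf='ZHT' cursor=2
After op 11 (delete): buf='ZH' cursor=2

Answer: ZH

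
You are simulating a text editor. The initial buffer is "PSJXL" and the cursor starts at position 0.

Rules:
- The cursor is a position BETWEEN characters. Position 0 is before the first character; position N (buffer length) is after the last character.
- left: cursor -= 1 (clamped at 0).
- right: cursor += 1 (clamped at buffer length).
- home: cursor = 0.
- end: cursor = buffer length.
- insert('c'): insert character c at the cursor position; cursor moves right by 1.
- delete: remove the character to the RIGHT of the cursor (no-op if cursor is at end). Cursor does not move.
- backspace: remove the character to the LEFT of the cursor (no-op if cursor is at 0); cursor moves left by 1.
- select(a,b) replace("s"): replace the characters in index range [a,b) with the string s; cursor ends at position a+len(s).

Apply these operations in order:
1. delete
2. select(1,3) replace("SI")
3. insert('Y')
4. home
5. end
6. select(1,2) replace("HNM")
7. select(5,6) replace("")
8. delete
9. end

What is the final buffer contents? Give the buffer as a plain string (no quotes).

After op 1 (delete): buf='SJXL' cursor=0
After op 2 (select(1,3) replace("SI")): buf='SSIL' cursor=3
After op 3 (insert('Y')): buf='SSIYL' cursor=4
After op 4 (home): buf='SSIYL' cursor=0
After op 5 (end): buf='SSIYL' cursor=5
After op 6 (select(1,2) replace("HNM")): buf='SHNMIYL' cursor=4
After op 7 (select(5,6) replace("")): buf='SHNMIL' cursor=5
After op 8 (delete): buf='SHNMI' cursor=5
After op 9 (end): buf='SHNMI' cursor=5

Answer: SHNMI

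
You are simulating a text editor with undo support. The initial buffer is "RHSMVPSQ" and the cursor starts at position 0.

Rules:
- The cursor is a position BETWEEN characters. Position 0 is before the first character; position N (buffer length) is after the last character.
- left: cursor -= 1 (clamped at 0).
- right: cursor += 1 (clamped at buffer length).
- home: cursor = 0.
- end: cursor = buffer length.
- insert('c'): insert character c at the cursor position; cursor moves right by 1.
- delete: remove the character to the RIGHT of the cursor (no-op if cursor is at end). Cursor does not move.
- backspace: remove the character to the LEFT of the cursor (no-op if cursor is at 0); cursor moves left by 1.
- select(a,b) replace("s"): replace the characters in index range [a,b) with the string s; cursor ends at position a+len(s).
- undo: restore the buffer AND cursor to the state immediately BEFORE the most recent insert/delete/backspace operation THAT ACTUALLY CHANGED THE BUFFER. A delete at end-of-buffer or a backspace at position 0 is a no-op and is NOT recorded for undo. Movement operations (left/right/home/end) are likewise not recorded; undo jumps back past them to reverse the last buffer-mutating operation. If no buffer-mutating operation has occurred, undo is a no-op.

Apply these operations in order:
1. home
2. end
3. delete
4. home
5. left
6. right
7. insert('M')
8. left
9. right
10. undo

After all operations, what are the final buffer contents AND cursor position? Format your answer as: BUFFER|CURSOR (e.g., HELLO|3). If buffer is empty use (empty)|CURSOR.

Answer: RHSMVPSQ|1

Derivation:
After op 1 (home): buf='RHSMVPSQ' cursor=0
After op 2 (end): buf='RHSMVPSQ' cursor=8
After op 3 (delete): buf='RHSMVPSQ' cursor=8
After op 4 (home): buf='RHSMVPSQ' cursor=0
After op 5 (left): buf='RHSMVPSQ' cursor=0
After op 6 (right): buf='RHSMVPSQ' cursor=1
After op 7 (insert('M')): buf='RMHSMVPSQ' cursor=2
After op 8 (left): buf='RMHSMVPSQ' cursor=1
After op 9 (right): buf='RMHSMVPSQ' cursor=2
After op 10 (undo): buf='RHSMVPSQ' cursor=1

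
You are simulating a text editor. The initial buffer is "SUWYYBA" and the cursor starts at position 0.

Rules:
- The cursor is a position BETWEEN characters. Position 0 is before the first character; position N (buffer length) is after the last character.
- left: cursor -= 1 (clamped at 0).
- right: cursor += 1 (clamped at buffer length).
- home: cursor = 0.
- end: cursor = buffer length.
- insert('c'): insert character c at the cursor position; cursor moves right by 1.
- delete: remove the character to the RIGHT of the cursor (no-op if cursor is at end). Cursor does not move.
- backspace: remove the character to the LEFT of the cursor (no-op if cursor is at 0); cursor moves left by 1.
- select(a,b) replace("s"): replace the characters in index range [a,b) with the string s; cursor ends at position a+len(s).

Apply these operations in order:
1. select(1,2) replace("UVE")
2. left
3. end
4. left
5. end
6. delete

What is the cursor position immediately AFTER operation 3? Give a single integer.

After op 1 (select(1,2) replace("UVE")): buf='SUVEWYYBA' cursor=4
After op 2 (left): buf='SUVEWYYBA' cursor=3
After op 3 (end): buf='SUVEWYYBA' cursor=9

Answer: 9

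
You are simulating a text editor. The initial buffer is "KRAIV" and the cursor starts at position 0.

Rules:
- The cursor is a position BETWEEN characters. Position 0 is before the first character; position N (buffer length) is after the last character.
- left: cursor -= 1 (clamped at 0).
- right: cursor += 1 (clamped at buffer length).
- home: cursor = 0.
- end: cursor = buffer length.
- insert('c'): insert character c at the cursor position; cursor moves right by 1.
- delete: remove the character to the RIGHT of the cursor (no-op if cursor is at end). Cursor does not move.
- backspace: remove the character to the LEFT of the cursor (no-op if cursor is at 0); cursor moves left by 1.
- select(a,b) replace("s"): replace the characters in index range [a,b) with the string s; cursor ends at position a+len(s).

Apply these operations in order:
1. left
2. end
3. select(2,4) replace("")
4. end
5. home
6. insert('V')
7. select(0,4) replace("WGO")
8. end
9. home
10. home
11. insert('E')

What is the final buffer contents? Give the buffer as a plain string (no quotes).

After op 1 (left): buf='KRAIV' cursor=0
After op 2 (end): buf='KRAIV' cursor=5
After op 3 (select(2,4) replace("")): buf='KRV' cursor=2
After op 4 (end): buf='KRV' cursor=3
After op 5 (home): buf='KRV' cursor=0
After op 6 (insert('V')): buf='VKRV' cursor=1
After op 7 (select(0,4) replace("WGO")): buf='WGO' cursor=3
After op 8 (end): buf='WGO' cursor=3
After op 9 (home): buf='WGO' cursor=0
After op 10 (home): buf='WGO' cursor=0
After op 11 (insert('E')): buf='EWGO' cursor=1

Answer: EWGO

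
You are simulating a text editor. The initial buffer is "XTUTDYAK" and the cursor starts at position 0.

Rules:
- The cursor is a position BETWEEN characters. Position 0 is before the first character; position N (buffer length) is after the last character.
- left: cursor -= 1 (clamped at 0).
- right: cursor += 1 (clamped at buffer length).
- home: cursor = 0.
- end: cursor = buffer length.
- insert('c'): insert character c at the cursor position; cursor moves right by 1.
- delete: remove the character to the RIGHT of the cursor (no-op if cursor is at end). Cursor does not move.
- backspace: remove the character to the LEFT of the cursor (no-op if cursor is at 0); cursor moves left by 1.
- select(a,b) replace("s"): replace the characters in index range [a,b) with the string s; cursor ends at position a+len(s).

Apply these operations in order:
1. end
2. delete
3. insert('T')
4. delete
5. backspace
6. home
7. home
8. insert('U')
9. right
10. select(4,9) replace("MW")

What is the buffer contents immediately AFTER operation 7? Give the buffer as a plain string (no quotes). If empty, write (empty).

Answer: XTUTDYAK

Derivation:
After op 1 (end): buf='XTUTDYAK' cursor=8
After op 2 (delete): buf='XTUTDYAK' cursor=8
After op 3 (insert('T')): buf='XTUTDYAKT' cursor=9
After op 4 (delete): buf='XTUTDYAKT' cursor=9
After op 5 (backspace): buf='XTUTDYAK' cursor=8
After op 6 (home): buf='XTUTDYAK' cursor=0
After op 7 (home): buf='XTUTDYAK' cursor=0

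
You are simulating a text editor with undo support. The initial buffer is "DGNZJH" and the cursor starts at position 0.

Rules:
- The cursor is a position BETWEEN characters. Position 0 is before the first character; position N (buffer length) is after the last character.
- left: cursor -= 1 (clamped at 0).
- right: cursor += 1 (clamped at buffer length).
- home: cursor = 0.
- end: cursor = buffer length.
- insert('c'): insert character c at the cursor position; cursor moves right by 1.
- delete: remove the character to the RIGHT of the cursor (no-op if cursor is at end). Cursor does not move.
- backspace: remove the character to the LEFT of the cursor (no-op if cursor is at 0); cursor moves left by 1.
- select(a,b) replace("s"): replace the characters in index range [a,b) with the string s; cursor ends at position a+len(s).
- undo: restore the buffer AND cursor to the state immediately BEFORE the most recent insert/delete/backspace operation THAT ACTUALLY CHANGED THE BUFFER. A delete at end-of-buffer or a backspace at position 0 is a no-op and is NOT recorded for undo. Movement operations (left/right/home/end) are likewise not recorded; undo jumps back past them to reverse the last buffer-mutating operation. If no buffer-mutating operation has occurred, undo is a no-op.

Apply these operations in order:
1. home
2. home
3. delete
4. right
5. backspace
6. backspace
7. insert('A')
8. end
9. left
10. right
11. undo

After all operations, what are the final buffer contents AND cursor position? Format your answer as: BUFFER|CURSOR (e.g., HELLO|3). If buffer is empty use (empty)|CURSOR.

Answer: NZJH|0

Derivation:
After op 1 (home): buf='DGNZJH' cursor=0
After op 2 (home): buf='DGNZJH' cursor=0
After op 3 (delete): buf='GNZJH' cursor=0
After op 4 (right): buf='GNZJH' cursor=1
After op 5 (backspace): buf='NZJH' cursor=0
After op 6 (backspace): buf='NZJH' cursor=0
After op 7 (insert('A')): buf='ANZJH' cursor=1
After op 8 (end): buf='ANZJH' cursor=5
After op 9 (left): buf='ANZJH' cursor=4
After op 10 (right): buf='ANZJH' cursor=5
After op 11 (undo): buf='NZJH' cursor=0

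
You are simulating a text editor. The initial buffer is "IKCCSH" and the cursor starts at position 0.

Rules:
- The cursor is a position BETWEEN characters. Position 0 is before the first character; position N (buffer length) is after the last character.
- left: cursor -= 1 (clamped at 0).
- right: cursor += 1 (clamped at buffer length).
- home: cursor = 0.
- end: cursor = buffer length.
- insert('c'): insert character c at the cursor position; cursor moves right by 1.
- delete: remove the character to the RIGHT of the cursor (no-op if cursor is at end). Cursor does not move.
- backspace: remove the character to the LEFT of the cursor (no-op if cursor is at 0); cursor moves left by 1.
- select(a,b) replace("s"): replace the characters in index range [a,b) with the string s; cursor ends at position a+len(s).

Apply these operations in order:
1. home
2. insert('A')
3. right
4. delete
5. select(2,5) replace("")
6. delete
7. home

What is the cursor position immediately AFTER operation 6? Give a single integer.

After op 1 (home): buf='IKCCSH' cursor=0
After op 2 (insert('A')): buf='AIKCCSH' cursor=1
After op 3 (right): buf='AIKCCSH' cursor=2
After op 4 (delete): buf='AICCSH' cursor=2
After op 5 (select(2,5) replace("")): buf='AIH' cursor=2
After op 6 (delete): buf='AI' cursor=2

Answer: 2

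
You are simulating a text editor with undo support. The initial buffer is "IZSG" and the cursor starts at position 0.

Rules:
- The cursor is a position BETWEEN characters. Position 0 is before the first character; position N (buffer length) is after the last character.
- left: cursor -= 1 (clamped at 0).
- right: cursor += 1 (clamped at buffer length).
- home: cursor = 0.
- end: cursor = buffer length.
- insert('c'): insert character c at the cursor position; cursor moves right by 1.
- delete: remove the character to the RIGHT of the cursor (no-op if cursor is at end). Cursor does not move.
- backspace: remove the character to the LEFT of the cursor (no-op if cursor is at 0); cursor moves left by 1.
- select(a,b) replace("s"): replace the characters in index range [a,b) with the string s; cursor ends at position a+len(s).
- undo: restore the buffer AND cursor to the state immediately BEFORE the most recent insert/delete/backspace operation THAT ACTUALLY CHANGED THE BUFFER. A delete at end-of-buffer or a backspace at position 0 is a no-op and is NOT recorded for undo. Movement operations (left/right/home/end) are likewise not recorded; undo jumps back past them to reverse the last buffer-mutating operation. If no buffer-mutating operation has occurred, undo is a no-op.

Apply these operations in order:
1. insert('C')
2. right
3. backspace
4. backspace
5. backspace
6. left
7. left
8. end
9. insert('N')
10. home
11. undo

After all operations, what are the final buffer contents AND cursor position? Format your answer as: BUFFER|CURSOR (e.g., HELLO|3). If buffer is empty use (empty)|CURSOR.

After op 1 (insert('C')): buf='CIZSG' cursor=1
After op 2 (right): buf='CIZSG' cursor=2
After op 3 (backspace): buf='CZSG' cursor=1
After op 4 (backspace): buf='ZSG' cursor=0
After op 5 (backspace): buf='ZSG' cursor=0
After op 6 (left): buf='ZSG' cursor=0
After op 7 (left): buf='ZSG' cursor=0
After op 8 (end): buf='ZSG' cursor=3
After op 9 (insert('N')): buf='ZSGN' cursor=4
After op 10 (home): buf='ZSGN' cursor=0
After op 11 (undo): buf='ZSG' cursor=3

Answer: ZSG|3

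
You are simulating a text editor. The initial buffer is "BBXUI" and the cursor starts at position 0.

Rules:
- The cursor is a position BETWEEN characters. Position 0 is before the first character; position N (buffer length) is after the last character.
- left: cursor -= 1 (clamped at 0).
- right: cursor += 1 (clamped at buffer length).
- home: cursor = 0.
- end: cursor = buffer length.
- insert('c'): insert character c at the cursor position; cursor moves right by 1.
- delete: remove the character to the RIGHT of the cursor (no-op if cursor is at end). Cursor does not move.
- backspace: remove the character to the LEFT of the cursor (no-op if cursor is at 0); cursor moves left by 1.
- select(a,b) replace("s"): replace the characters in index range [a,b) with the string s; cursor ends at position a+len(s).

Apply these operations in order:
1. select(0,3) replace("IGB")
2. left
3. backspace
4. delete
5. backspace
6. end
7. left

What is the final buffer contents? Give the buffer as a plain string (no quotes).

Answer: UI

Derivation:
After op 1 (select(0,3) replace("IGB")): buf='IGBUI' cursor=3
After op 2 (left): buf='IGBUI' cursor=2
After op 3 (backspace): buf='IBUI' cursor=1
After op 4 (delete): buf='IUI' cursor=1
After op 5 (backspace): buf='UI' cursor=0
After op 6 (end): buf='UI' cursor=2
After op 7 (left): buf='UI' cursor=1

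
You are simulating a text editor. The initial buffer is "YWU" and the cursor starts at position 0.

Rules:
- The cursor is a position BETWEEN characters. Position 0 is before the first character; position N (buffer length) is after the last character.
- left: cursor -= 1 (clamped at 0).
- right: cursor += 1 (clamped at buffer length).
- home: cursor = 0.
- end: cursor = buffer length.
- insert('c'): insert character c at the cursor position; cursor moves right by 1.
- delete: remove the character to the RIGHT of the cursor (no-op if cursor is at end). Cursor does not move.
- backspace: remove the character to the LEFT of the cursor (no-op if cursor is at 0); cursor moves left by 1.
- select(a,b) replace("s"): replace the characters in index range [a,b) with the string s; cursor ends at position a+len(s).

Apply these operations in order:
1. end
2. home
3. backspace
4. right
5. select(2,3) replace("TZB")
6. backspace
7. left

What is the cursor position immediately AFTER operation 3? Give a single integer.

Answer: 0

Derivation:
After op 1 (end): buf='YWU' cursor=3
After op 2 (home): buf='YWU' cursor=0
After op 3 (backspace): buf='YWU' cursor=0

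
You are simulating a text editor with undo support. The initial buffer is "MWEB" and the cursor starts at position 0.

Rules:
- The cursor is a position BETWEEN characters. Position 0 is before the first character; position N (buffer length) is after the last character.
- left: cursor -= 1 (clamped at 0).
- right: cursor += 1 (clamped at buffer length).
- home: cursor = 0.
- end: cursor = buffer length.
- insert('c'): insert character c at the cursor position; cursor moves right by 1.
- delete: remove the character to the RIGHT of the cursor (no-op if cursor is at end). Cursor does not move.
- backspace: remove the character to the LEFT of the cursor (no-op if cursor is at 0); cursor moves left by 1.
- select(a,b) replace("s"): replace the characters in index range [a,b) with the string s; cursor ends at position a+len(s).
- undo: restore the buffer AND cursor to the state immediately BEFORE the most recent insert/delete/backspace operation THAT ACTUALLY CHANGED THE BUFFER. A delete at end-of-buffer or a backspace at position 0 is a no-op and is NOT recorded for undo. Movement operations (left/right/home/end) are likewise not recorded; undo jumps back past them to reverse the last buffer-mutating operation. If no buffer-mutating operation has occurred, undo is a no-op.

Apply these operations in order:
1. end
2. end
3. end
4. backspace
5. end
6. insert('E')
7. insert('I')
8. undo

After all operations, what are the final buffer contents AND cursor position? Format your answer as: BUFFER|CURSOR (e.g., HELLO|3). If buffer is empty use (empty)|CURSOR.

After op 1 (end): buf='MWEB' cursor=4
After op 2 (end): buf='MWEB' cursor=4
After op 3 (end): buf='MWEB' cursor=4
After op 4 (backspace): buf='MWE' cursor=3
After op 5 (end): buf='MWE' cursor=3
After op 6 (insert('E')): buf='MWEE' cursor=4
After op 7 (insert('I')): buf='MWEEI' cursor=5
After op 8 (undo): buf='MWEE' cursor=4

Answer: MWEE|4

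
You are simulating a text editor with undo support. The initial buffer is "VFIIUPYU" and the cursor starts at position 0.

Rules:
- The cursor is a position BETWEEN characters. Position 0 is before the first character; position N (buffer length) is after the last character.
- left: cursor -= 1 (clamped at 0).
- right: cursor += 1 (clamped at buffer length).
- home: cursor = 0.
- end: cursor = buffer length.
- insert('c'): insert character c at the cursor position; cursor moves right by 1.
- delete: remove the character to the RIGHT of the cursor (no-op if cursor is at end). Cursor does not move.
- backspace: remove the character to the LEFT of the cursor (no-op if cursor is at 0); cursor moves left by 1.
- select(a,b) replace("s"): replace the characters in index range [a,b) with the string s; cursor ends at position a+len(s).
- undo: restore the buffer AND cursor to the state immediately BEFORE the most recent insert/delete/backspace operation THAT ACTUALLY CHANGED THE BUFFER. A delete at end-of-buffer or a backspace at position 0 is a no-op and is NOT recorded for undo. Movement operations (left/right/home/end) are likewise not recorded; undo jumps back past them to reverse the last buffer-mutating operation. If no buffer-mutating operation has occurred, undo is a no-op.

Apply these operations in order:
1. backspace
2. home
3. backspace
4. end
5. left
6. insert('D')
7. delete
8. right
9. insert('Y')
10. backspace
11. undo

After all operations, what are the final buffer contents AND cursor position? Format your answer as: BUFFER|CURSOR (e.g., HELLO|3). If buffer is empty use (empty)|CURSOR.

Answer: VFIIUPYDY|9

Derivation:
After op 1 (backspace): buf='VFIIUPYU' cursor=0
After op 2 (home): buf='VFIIUPYU' cursor=0
After op 3 (backspace): buf='VFIIUPYU' cursor=0
After op 4 (end): buf='VFIIUPYU' cursor=8
After op 5 (left): buf='VFIIUPYU' cursor=7
After op 6 (insert('D')): buf='VFIIUPYDU' cursor=8
After op 7 (delete): buf='VFIIUPYD' cursor=8
After op 8 (right): buf='VFIIUPYD' cursor=8
After op 9 (insert('Y')): buf='VFIIUPYDY' cursor=9
After op 10 (backspace): buf='VFIIUPYD' cursor=8
After op 11 (undo): buf='VFIIUPYDY' cursor=9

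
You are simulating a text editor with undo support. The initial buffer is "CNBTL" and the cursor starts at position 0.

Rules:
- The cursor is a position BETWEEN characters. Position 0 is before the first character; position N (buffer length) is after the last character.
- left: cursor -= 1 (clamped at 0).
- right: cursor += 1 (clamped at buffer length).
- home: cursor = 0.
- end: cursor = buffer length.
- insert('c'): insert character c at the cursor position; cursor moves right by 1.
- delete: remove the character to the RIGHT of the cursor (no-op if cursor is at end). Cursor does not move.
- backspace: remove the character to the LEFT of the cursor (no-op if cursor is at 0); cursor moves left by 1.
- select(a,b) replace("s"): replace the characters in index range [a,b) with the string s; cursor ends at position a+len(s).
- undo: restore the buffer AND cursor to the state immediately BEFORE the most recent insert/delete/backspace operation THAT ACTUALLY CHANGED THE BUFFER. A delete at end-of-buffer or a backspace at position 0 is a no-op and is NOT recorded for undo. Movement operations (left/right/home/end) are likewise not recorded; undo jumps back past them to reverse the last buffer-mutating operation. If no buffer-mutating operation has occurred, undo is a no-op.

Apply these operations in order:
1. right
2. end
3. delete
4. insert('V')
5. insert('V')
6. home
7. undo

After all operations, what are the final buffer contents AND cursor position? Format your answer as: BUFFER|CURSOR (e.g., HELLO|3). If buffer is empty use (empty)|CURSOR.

After op 1 (right): buf='CNBTL' cursor=1
After op 2 (end): buf='CNBTL' cursor=5
After op 3 (delete): buf='CNBTL' cursor=5
After op 4 (insert('V')): buf='CNBTLV' cursor=6
After op 5 (insert('V')): buf='CNBTLVV' cursor=7
After op 6 (home): buf='CNBTLVV' cursor=0
After op 7 (undo): buf='CNBTLV' cursor=6

Answer: CNBTLV|6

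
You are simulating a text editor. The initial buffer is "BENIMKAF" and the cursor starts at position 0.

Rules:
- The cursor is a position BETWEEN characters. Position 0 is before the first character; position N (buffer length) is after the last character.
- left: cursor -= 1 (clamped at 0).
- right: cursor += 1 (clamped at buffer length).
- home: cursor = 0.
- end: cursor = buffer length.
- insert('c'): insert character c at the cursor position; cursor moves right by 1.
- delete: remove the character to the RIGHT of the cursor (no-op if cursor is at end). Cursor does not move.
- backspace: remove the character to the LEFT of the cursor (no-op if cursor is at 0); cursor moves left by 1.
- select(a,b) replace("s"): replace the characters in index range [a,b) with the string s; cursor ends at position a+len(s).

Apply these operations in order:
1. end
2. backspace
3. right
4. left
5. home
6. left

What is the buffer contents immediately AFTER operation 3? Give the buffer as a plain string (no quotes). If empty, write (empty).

After op 1 (end): buf='BENIMKAF' cursor=8
After op 2 (backspace): buf='BENIMKA' cursor=7
After op 3 (right): buf='BENIMKA' cursor=7

Answer: BENIMKA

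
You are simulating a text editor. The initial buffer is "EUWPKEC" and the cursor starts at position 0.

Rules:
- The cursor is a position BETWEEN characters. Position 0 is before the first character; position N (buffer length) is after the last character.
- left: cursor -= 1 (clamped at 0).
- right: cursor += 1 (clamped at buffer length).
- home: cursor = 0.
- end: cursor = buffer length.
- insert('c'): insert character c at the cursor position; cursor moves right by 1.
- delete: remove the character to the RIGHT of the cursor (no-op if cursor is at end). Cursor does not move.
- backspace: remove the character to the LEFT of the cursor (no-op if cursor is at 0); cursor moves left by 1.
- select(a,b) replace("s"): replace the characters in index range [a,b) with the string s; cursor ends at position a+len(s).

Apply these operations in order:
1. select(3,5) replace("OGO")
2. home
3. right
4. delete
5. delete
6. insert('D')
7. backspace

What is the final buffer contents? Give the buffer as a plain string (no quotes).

Answer: EOGOEC

Derivation:
After op 1 (select(3,5) replace("OGO")): buf='EUWOGOEC' cursor=6
After op 2 (home): buf='EUWOGOEC' cursor=0
After op 3 (right): buf='EUWOGOEC' cursor=1
After op 4 (delete): buf='EWOGOEC' cursor=1
After op 5 (delete): buf='EOGOEC' cursor=1
After op 6 (insert('D')): buf='EDOGOEC' cursor=2
After op 7 (backspace): buf='EOGOEC' cursor=1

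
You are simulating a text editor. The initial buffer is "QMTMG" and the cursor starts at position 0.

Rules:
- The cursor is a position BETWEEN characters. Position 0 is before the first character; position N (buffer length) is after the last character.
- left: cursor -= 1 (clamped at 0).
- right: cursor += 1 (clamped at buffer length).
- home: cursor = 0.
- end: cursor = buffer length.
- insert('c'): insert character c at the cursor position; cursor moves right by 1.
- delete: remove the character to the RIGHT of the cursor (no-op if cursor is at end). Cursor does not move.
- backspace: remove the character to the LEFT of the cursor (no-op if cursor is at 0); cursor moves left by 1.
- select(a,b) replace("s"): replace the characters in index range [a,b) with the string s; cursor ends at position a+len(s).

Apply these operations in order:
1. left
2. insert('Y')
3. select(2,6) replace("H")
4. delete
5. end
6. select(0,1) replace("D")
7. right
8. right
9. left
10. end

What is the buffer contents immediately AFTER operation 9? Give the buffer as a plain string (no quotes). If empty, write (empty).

After op 1 (left): buf='QMTMG' cursor=0
After op 2 (insert('Y')): buf='YQMTMG' cursor=1
After op 3 (select(2,6) replace("H")): buf='YQH' cursor=3
After op 4 (delete): buf='YQH' cursor=3
After op 5 (end): buf='YQH' cursor=3
After op 6 (select(0,1) replace("D")): buf='DQH' cursor=1
After op 7 (right): buf='DQH' cursor=2
After op 8 (right): buf='DQH' cursor=3
After op 9 (left): buf='DQH' cursor=2

Answer: DQH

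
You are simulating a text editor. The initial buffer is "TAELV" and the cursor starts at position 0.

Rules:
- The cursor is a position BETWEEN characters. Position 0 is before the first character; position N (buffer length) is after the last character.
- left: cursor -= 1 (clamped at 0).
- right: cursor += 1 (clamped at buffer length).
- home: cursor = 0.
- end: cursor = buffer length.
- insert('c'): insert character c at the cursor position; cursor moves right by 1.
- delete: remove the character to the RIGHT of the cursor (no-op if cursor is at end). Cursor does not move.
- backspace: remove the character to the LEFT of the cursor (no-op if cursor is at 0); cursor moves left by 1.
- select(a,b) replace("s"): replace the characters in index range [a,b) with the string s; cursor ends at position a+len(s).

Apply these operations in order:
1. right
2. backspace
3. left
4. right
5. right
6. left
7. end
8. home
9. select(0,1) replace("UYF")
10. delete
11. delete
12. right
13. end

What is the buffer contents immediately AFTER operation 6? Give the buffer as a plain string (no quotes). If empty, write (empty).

Answer: AELV

Derivation:
After op 1 (right): buf='TAELV' cursor=1
After op 2 (backspace): buf='AELV' cursor=0
After op 3 (left): buf='AELV' cursor=0
After op 4 (right): buf='AELV' cursor=1
After op 5 (right): buf='AELV' cursor=2
After op 6 (left): buf='AELV' cursor=1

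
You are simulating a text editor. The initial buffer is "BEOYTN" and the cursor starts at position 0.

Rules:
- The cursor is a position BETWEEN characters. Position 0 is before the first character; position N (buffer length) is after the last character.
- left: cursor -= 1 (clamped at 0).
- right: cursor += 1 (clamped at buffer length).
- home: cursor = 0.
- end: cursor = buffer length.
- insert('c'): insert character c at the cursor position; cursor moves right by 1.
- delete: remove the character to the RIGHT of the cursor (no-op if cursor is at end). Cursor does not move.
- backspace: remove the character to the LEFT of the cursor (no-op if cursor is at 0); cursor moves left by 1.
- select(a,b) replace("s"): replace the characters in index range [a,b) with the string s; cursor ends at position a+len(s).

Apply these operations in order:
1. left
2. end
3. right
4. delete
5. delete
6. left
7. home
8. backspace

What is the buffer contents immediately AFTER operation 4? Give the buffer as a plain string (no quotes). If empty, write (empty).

After op 1 (left): buf='BEOYTN' cursor=0
After op 2 (end): buf='BEOYTN' cursor=6
After op 3 (right): buf='BEOYTN' cursor=6
After op 4 (delete): buf='BEOYTN' cursor=6

Answer: BEOYTN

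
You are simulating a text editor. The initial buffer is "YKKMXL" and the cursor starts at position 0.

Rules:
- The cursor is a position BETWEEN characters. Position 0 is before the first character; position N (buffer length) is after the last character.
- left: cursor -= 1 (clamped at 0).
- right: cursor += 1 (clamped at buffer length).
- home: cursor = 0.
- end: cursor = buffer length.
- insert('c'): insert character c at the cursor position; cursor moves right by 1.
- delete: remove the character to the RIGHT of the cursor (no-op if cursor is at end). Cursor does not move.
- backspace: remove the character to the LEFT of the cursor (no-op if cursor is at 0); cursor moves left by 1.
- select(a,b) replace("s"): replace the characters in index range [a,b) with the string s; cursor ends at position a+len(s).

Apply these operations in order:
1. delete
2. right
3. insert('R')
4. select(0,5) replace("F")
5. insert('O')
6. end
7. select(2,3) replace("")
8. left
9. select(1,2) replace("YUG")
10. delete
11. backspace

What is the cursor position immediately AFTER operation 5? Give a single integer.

Answer: 2

Derivation:
After op 1 (delete): buf='KKMXL' cursor=0
After op 2 (right): buf='KKMXL' cursor=1
After op 3 (insert('R')): buf='KRKMXL' cursor=2
After op 4 (select(0,5) replace("F")): buf='FL' cursor=1
After op 5 (insert('O')): buf='FOL' cursor=2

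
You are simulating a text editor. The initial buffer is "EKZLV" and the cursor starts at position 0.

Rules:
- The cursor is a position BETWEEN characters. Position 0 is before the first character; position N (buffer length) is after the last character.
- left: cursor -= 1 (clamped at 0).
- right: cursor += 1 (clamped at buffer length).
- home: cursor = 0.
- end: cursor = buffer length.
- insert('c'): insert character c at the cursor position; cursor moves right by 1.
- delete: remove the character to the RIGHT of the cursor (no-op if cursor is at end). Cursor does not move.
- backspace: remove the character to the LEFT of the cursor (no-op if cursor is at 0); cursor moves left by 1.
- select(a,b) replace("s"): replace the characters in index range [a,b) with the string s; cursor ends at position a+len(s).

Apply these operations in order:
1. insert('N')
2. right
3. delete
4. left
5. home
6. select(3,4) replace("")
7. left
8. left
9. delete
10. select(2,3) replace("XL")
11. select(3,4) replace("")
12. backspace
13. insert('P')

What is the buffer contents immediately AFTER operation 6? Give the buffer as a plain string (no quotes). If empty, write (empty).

After op 1 (insert('N')): buf='NEKZLV' cursor=1
After op 2 (right): buf='NEKZLV' cursor=2
After op 3 (delete): buf='NEZLV' cursor=2
After op 4 (left): buf='NEZLV' cursor=1
After op 5 (home): buf='NEZLV' cursor=0
After op 6 (select(3,4) replace("")): buf='NEZV' cursor=3

Answer: NEZV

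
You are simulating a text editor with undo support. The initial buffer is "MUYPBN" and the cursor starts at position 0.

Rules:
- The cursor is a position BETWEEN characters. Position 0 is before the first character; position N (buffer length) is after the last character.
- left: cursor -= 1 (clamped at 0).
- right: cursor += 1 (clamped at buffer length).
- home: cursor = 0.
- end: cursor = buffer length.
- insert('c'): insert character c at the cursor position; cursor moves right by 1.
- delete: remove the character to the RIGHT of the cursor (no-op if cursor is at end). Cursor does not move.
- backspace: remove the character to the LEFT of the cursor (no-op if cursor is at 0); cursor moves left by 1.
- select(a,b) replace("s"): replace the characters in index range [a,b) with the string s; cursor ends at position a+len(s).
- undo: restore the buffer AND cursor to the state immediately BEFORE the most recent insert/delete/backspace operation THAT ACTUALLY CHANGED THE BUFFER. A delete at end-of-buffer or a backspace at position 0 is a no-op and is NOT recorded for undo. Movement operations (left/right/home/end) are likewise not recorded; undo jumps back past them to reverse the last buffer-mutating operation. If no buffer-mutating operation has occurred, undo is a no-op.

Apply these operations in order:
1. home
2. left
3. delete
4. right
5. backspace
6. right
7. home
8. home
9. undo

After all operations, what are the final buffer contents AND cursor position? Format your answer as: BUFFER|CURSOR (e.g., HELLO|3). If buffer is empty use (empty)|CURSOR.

Answer: UYPBN|1

Derivation:
After op 1 (home): buf='MUYPBN' cursor=0
After op 2 (left): buf='MUYPBN' cursor=0
After op 3 (delete): buf='UYPBN' cursor=0
After op 4 (right): buf='UYPBN' cursor=1
After op 5 (backspace): buf='YPBN' cursor=0
After op 6 (right): buf='YPBN' cursor=1
After op 7 (home): buf='YPBN' cursor=0
After op 8 (home): buf='YPBN' cursor=0
After op 9 (undo): buf='UYPBN' cursor=1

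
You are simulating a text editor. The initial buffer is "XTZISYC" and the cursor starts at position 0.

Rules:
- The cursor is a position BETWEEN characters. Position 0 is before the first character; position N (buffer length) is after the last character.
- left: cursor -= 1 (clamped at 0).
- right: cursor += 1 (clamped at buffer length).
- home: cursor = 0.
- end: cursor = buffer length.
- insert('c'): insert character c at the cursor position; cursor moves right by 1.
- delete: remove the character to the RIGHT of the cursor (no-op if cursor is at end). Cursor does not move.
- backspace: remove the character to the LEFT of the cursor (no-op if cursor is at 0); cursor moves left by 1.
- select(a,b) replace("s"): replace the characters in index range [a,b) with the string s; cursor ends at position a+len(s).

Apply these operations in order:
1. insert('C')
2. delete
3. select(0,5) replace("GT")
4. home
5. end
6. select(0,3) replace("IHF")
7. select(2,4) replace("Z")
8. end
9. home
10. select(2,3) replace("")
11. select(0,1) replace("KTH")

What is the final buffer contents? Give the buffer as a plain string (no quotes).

After op 1 (insert('C')): buf='CXTZISYC' cursor=1
After op 2 (delete): buf='CTZISYC' cursor=1
After op 3 (select(0,5) replace("GT")): buf='GTYC' cursor=2
After op 4 (home): buf='GTYC' cursor=0
After op 5 (end): buf='GTYC' cursor=4
After op 6 (select(0,3) replace("IHF")): buf='IHFC' cursor=3
After op 7 (select(2,4) replace("Z")): buf='IHZ' cursor=3
After op 8 (end): buf='IHZ' cursor=3
After op 9 (home): buf='IHZ' cursor=0
After op 10 (select(2,3) replace("")): buf='IH' cursor=2
After op 11 (select(0,1) replace("KTH")): buf='KTHH' cursor=3

Answer: KTHH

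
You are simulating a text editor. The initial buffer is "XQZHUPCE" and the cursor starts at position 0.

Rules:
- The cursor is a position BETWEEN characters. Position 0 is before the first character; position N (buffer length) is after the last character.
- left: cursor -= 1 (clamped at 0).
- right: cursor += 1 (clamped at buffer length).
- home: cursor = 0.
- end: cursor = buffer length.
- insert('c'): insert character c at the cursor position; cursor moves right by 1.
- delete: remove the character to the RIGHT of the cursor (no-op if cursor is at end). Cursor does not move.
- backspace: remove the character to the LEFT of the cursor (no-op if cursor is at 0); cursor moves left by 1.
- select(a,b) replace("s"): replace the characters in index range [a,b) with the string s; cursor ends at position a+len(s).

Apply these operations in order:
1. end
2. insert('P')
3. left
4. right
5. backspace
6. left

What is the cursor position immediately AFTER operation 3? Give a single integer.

After op 1 (end): buf='XQZHUPCE' cursor=8
After op 2 (insert('P')): buf='XQZHUPCEP' cursor=9
After op 3 (left): buf='XQZHUPCEP' cursor=8

Answer: 8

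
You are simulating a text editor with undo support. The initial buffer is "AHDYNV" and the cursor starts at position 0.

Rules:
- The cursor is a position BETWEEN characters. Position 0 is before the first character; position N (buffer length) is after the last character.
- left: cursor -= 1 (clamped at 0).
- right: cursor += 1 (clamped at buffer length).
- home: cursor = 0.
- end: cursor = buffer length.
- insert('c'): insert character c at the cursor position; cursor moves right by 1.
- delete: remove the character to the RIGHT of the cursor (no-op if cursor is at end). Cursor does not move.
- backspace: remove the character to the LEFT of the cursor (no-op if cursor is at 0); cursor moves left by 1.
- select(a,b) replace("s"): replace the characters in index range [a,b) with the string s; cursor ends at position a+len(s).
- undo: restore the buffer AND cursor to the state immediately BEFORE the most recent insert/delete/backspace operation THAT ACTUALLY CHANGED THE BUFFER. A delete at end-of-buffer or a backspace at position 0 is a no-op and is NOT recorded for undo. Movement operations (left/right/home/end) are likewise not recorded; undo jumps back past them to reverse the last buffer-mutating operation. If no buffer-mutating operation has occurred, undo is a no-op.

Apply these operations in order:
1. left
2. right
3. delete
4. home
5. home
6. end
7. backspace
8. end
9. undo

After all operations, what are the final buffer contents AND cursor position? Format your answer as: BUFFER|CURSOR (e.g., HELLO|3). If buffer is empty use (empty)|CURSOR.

Answer: ADYNV|5

Derivation:
After op 1 (left): buf='AHDYNV' cursor=0
After op 2 (right): buf='AHDYNV' cursor=1
After op 3 (delete): buf='ADYNV' cursor=1
After op 4 (home): buf='ADYNV' cursor=0
After op 5 (home): buf='ADYNV' cursor=0
After op 6 (end): buf='ADYNV' cursor=5
After op 7 (backspace): buf='ADYN' cursor=4
After op 8 (end): buf='ADYN' cursor=4
After op 9 (undo): buf='ADYNV' cursor=5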